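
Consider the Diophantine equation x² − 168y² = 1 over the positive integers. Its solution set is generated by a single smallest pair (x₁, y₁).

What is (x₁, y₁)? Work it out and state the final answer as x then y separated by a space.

13 1

√168 = [12; 1,24, …], period ℓ=2 (even) → k=1
step 0: (12, 1)  from 12·(1,0) + (0,1)
step 1: (13, 1)  from 1·(12,1) + (1,0)
fundamental: x₁=13, y₁=1  (since 169 − 168·1 = 1)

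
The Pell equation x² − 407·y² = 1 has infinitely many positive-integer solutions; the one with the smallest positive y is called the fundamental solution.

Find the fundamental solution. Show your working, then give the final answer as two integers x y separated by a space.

√407 = [20; 5,1,2,1,5,40, …], period ℓ=6 (even) → k=5
i=0: a=20 ⇒ p=20, q=1
…
i=3: a=2 ⇒ p=343, q=17
i=4: a=1 ⇒ p=464, q=23
i=5: a=5 ⇒ p=2663, q=132
→ (2663, 132).  Check: 2663²=7091569, 407·132²=7091568, difference 1.

2663 132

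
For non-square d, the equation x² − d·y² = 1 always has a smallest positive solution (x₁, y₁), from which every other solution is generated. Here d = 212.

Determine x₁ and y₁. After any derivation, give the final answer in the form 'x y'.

66249 4550

√212 → a₀=14, period (1,1,3,1,1,…,1,1,28); ℓ=14 even so k=13
a_0=14:  p_0=14·1+0=14,  q_0=14·0+1=1
…
a_2=1:  p_2=1·15+14=29,  q_2=1·1+1=2
a_3=3:  p_3=3·29+15=102,  q_3=3·2+1=7
…
a_5=1:  p_5=1·131+102=233,  q_5=1·9+7=16
a_6=1:  p_6=1·233+131=364,  q_6=1·16+9=25
…
a_9=1:  p_9=1·2781+2417=5198,  q_9=1·191+166=357
a_10=1:  p_10=1·5198+2781=7979,  q_10=1·357+191=548
…
a_12=1:  p_12=1·29135+7979=37114,  q_12=1·2001+548=2549
a_13=1:  p_13=1·37114+29135=66249,  q_13=1·2549+2001=4550
→ (66249, 4550).  Check: 66249²=4388930001, 212·4550²=4388930000, difference 1.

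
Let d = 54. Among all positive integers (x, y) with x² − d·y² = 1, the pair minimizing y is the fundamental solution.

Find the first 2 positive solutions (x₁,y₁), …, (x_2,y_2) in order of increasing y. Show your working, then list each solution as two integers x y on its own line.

√54 → a₀=7, period (2,1,6,1,2,14); ℓ=6 even so k=5
i=0: a=7 ⇒ p=7, q=1
i=1: a=2 ⇒ p=15, q=2
i=2: a=1 ⇒ p=22, q=3
…
i=4: a=1 ⇒ p=169, q=23
i=5: a=2 ⇒ p=485, q=66
(x₁, y₁) = (485, 66);  485² − 54·66² = 1 ✓
k=2:  x_2 = 485·485+54·66·66 = 470449,  y_2 = 485·66+66·485 = 64020

485 66
470449 64020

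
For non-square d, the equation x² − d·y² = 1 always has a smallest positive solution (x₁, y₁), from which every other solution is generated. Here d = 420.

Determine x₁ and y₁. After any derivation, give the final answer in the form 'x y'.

41 2

[20; 2,40] for √420; ℓ=2 ⇒ convergent index 1
step 0: (20, 1)  from 20·(1,0) + (0,1)
step 1: (41, 2)  from 2·(20,1) + (1,0)
→ (41, 2).  Check: 41²=1681, 420·2²=1680, difference 1.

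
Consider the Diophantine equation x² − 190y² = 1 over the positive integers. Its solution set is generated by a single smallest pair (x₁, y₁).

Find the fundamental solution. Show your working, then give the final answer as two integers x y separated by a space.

√190 = [13; 1,3,1,1,1,…,3,1,26, …], period ℓ=14 (even) → k=13
k=0  a_k=13  p_k/q_k = 13/1
k=1  a_k=1  p_k/q_k = 14/1
k=2  a_k=3  p_k/q_k = 55/4
…
k=5  a_k=1  p_k/q_k = 193/14
…
k=8  a_k=2  p_k/q_k = 2936/213
…
k=10  a_k=1  p_k/q_k = 7085/514
…
k=12  a_k=3  p_k/q_k = 40787/2959
k=13  a_k=1  p_k/q_k = 52021/3774
→ (52021, 3774).  Check: 52021²=2706184441, 190·3774²=2706184440, difference 1.

52021 3774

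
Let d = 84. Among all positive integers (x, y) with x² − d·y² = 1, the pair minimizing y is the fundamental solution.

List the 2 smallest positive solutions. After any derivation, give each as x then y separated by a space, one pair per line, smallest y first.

[9; 6,18] for √84; ℓ=2 ⇒ convergent index 1
k=0  a_k=9  p_k/q_k = 9/1
k=1  a_k=6  p_k/q_k = 55/6
→ (55, 6).  Check: 55²=3025, 84·6²=3024, difference 1.
(55+6√84)^2 = 6049 + 660√84

55 6
6049 660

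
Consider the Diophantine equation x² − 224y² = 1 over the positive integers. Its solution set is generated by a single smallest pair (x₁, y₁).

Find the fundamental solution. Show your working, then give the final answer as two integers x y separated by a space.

√224 → a₀=14, period (1,28); ℓ=2 even so k=1
i=0: a=14 ⇒ p=14, q=1
i=1: a=1 ⇒ p=15, q=1
→ (15, 1).  Check: 15²=225, 224·1²=224, difference 1.

15 1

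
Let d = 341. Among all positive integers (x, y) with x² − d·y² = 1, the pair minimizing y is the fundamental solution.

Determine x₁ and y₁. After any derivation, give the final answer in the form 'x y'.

10626551 575460

d=341: √d = [18; 2,6,1,8,2,…,6,2,36] (ℓ=14, even), read p_13/q_13
k=0  a_k=18  p_k/q_k = 18/1
…
k=2  a_k=6  p_k/q_k = 240/13
…
k=4  a_k=8  p_k/q_k = 2456/133
k=5  a_k=2  p_k/q_k = 5189/281
…
k=8  a_k=1  p_k/q_k = 28124/1523
…
k=11  a_k=1  p_k/q_k = 718667/38918
k=12  a_k=6  p_k/q_k = 4953942/268271
k=13  a_k=2  p_k/q_k = 10626551/575460
→ (10626551, 575460).  Check: 10626551²=112923586155601, 341·575460²=112923586155600, difference 1.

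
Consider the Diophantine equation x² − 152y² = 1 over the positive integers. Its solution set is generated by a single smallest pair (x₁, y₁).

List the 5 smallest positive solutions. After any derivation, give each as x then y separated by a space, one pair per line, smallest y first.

√152 = [12; 3,24, …], period ℓ=2 (even) → k=1
i=0: a=12 ⇒ p=12, q=1
i=1: a=3 ⇒ p=37, q=3
(x₁, y₁) = (37, 3);  37² − 152·3² = 1 ✓
k=2:  x_2 = 37·37+152·3·3 = 2737,  y_2 = 37·3+3·37 = 222
k=3:  x_3 = 37·2737+152·3·222 = 202501,  y_3 = 37·222+3·2737 = 16425
k=4:  x_4 = 37·202501+152·3·16425 = 14982337,  y_4 = 37·16425+3·202501 = 1215228
k=5:  x_5 = 37·14982337+152·3·1215228 = 1108490437,  y_5 = 37·1215228+3·14982337 = 89910447

37 3
2737 222
202501 16425
14982337 1215228
1108490437 89910447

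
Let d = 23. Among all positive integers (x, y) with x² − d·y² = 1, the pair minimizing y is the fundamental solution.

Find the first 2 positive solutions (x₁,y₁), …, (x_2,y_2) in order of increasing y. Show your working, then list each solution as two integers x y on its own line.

[4; 1,3,1,8] for √23; ℓ=4 ⇒ convergent index 3
step 0: (4, 1)  from 4·(1,0) + (0,1)
…
step 2: (19, 4)  from 3·(5,1) + (4,1)
step 3: (24, 5)  from 1·(19,4) + (5,1)
fundamental: x₁=24, y₁=5  (since 576 − 23·25 = 1)
k=2:  x_2 = 24·24+23·5·5 = 1151,  y_2 = 24·5+5·24 = 240

24 5
1151 240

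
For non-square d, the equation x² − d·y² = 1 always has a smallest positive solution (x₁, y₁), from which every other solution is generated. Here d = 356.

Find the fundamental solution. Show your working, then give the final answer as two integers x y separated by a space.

500001 26500

[18; 1,6,1,1,2,…,6,1,36] for √356; ℓ=14 ⇒ convergent index 13
k=0  a_k=18  p_k/q_k = 18/1
k=1  a_k=1  p_k/q_k = 19/1
k=2  a_k=6  p_k/q_k = 132/7
…
k=4  a_k=1  p_k/q_k = 283/15
…
k=6  a_k=1  p_k/q_k = 1000/53
k=7  a_k=8  p_k/q_k = 8717/462
k=8  a_k=1  p_k/q_k = 9717/515
…
k=10  a_k=1  p_k/q_k = 37868/2007
…
k=12  a_k=6  p_k/q_k = 433982/23001
k=13  a_k=1  p_k/q_k = 500001/26500
→ (500001, 26500).  Check: 500001²=250001000001, 356·26500²=250001000000, difference 1.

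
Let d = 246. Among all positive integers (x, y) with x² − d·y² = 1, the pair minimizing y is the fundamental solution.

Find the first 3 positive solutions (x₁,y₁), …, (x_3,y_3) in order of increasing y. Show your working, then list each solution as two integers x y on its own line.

[15; 1,2,5,1,14,1,5,2,1,30] for √246; ℓ=10 ⇒ convergent index 9
i=0: a=15 ⇒ p=15, q=1
…
i=2: a=2 ⇒ p=47, q=3
…
i=4: a=1 ⇒ p=298, q=19
…
i=7: a=5 ⇒ p=28028, q=1787
i=8: a=2 ⇒ p=60777, q=3875
i=9: a=1 ⇒ p=88805, q=5662
→ (88805, 5662).  Check: 88805²=7886328025, 246·5662²=7886328024, difference 1.
n=2: (88805,5662)∘(88805,5662) = (88805·88805+246·5662·5662, 88805·5662+5662·88805) = (15772656049,1005627820)
n=3: (15772656049,1005627820)∘(88805,5662) = (88805·15772656049+246·5662·1005627820, 88805·1005627820+5662·15772656049) = (2801381440774085,178609557104538)

88805 5662
15772656049 1005627820
2801381440774085 178609557104538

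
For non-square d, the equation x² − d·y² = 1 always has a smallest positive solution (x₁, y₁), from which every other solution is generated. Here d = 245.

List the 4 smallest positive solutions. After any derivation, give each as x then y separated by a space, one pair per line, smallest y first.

51841 3312
5374978561 343394784
557288527109761 35603857991376
57780789062419261441 3691479203918451648

√245 = [15; 1,1,1,7,6,7,1,1,1,30, …], period ℓ=10 (even) → k=9
a_0=15:  p_0=15·1+0=15,  q_0=15·0+1=1
…
a_4=7:  p_4=7·47+31=360,  q_4=7·3+2=23
…
a_8=1:  p_8=1·18016+15809=33825,  q_8=1·1151+1010=2161
a_9=1:  p_9=1·33825+18016=51841,  q_9=1·2161+1151=3312
(x₁, y₁) = (51841, 3312);  51841² − 245·3312² = 1 ✓
k=2:  x_2 = 51841·51841+245·3312·3312 = 5374978561,  y_2 = 51841·3312+3312·51841 = 343394784
k=3:  x_3 = 51841·5374978561+245·3312·343394784 = 557288527109761,  y_3 = 51841·343394784+3312·5374978561 = 35603857991376
k=4:  x_4 = 51841·557288527109761+245·3312·35603857991376 = 57780789062419261441,  y_4 = 51841·35603857991376+3312·557288527109761 = 3691479203918451648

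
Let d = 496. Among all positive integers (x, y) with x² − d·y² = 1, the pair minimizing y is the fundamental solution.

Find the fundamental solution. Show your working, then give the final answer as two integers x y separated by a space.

4620799 207480

√496 → a₀=22, period (3,1,2,4,1,…,1,3,44); ℓ=16 even so k=15
k=0  a_k=22  p_k/q_k = 22/1
…
k=2  a_k=1  p_k/q_k = 89/4
…
k=4  a_k=4  p_k/q_k = 1069/48
k=5  a_k=1  p_k/q_k = 1314/59
…
k=7  a_k=2  p_k/q_k = 6080/273
k=8  a_k=2  p_k/q_k = 14543/653
…
k=10  a_k=1  p_k/q_k = 49709/2232
k=11  a_k=1  p_k/q_k = 84875/3811
k=12  a_k=4  p_k/q_k = 389209/17476
k=13  a_k=2  p_k/q_k = 863293/38763
k=14  a_k=1  p_k/q_k = 1252502/56239
k=15  a_k=3  p_k/q_k = 4620799/207480
fundamental: x₁=4620799, y₁=207480  (since 21351783398401 − 496·43047950400 = 1)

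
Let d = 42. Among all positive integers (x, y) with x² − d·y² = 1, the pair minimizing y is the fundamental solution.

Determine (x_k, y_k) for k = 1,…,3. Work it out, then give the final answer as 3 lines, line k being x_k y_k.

13 2
337 52
8749 1350

√42 → a₀=6, period (2,12); ℓ=2 even so k=1
step 0: (6, 1)  from 6·(1,0) + (0,1)
step 1: (13, 2)  from 2·(6,1) + (1,0)
→ (13, 2).  Check: 13²=169, 42·2²=168, difference 1.
n=2: (13,2)∘(13,2) = (13·13+42·2·2, 13·2+2·13) = (337,52)
n=3: (337,52)∘(13,2) = (13·337+42·2·52, 13·52+2·337) = (8749,1350)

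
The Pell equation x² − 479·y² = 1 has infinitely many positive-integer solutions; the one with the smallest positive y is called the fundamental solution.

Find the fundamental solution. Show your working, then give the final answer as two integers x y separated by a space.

2989440 136591

√479 → a₀=21, period (1,7,1,3,2,21,2,3,1,7,1,42); ℓ=12 even so k=11
k=0  a_k=21  p_k/q_k = 21/1
…
k=3  a_k=1  p_k/q_k = 197/9
…
k=10  a_k=7  p_k/q_k = 2648849/121029
k=11  a_k=1  p_k/q_k = 2989440/136591
fundamental: x₁=2989440, y₁=136591  (since 8936751513600 − 479·18657101281 = 1)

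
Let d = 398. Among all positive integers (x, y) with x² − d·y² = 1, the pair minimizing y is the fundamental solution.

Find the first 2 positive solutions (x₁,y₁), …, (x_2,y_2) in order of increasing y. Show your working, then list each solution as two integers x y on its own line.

[19; 1,18,1,38] for √398; ℓ=4 ⇒ convergent index 3
a_0=19:  p_0=19·1+0=19,  q_0=19·0+1=1
…
a_2=18:  p_2=18·20+19=379,  q_2=18·1+1=19
a_3=1:  p_3=1·379+20=399,  q_3=1·19+1=20
→ (399, 20).  Check: 399²=159201, 398·20²=159200, difference 1.
k=2:  x_2 = 399·399+398·20·20 = 318401,  y_2 = 399·20+20·399 = 15960

399 20
318401 15960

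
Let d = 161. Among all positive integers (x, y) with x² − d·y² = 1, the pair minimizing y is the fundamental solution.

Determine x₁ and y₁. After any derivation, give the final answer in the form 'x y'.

√161 → a₀=12, period (1,2,4,1,2,1,4,2,1,24); ℓ=10 even so k=9
k=0  a_k=12  p_k/q_k = 12/1
k=1  a_k=1  p_k/q_k = 13/1
k=2  a_k=2  p_k/q_k = 38/3
k=3  a_k=4  p_k/q_k = 165/13
…
k=5  a_k=2  p_k/q_k = 571/45
k=6  a_k=1  p_k/q_k = 774/61
…
k=8  a_k=2  p_k/q_k = 8108/639
k=9  a_k=1  p_k/q_k = 11775/928
fundamental: x₁=11775, y₁=928  (since 138650625 − 161·861184 = 1)

11775 928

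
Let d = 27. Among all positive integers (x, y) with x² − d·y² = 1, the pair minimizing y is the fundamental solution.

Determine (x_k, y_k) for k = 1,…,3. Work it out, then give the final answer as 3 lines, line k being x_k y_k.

26 5
1351 260
70226 13515

√27 → a₀=5, period (5,10); ℓ=2 even so k=1
step 0: (5, 1)  from 5·(1,0) + (0,1)
step 1: (26, 5)  from 5·(5,1) + (1,0)
→ (26, 5).  Check: 26²=676, 27·5²=675, difference 1.
(26+5√27)^2 = 1351 + 260√27
(26+5√27)^3 = 70226 + 13515√27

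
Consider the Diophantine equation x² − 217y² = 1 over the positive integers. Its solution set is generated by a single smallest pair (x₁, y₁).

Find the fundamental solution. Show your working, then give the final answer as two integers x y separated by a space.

3844063 260952

√217 → a₀=14, period (1,2,1,2,1,…,2,1,28); ℓ=16 even so k=15
a_0=14:  p_0=14·1+0=14,  q_0=14·0+1=1
a_1=1:  p_1=1·14+1=15,  q_1=1·1+0=1
a_2=2:  p_2=2·15+14=44,  q_2=2·1+1=3
a_3=1:  p_3=1·44+15=59,  q_3=1·3+1=4
…
a_5=1:  p_5=1·162+59=221,  q_5=1·11+4=15
…
a_8=4:  p_8=4·3668+383=15055,  q_8=4·249+26=1022
a_9=9:  p_9=9·15055+3668=139163,  q_9=9·1022+249=9447
a_10=1:  p_10=1·139163+15055=154218,  q_10=1·9447+1022=10469
a_11=1:  p_11=1·154218+139163=293381,  q_11=1·10469+9447=19916
a_12=2:  p_12=2·293381+154218=740980,  q_12=2·19916+10469=50301
…
a_14=2:  p_14=2·1034361+740980=2809702,  q_14=2·70217+50301=190735
a_15=1:  p_15=1·2809702+1034361=3844063,  q_15=1·190735+70217=260952
(x₁, y₁) = (3844063, 260952);  3844063² − 217·260952² = 1 ✓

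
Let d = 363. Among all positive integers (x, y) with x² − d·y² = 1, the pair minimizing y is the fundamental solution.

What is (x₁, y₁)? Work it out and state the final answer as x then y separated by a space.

362 19

√363 = [19; 19,38, …], period ℓ=2 (even) → k=1
i=0: a=19 ⇒ p=19, q=1
i=1: a=19 ⇒ p=362, q=19
(x₁, y₁) = (362, 19);  362² − 363·19² = 1 ✓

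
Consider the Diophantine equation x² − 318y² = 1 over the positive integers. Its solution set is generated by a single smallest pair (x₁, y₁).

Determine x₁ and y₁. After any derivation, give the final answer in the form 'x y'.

√318 = [17; 1,4,1,34, …], period ℓ=4 (even) → k=3
step 0: (17, 1)  from 17·(1,0) + (0,1)
step 1: (18, 1)  from 1·(17,1) + (1,0)
step 2: (89, 5)  from 4·(18,1) + (17,1)
step 3: (107, 6)  from 1·(89,5) + (18,1)
fundamental: x₁=107, y₁=6  (since 11449 − 318·36 = 1)

107 6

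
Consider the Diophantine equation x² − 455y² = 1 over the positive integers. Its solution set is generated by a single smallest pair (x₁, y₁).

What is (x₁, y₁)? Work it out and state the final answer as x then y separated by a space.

√455 → a₀=21, period (3,42); ℓ=2 even so k=1
a_0=21:  p_0=21·1+0=21,  q_0=21·0+1=1
a_1=3:  p_1=3·21+1=64,  q_1=3·1+0=3
(x₁, y₁) = (64, 3);  64² − 455·3² = 1 ✓

64 3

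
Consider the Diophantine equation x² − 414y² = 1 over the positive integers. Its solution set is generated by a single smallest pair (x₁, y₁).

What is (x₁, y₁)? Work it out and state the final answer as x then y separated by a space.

√414 = [20; 2,1,7,2,7,1,2,40, …], period ℓ=8 (even) → k=7
i=0: a=20 ⇒ p=20, q=1
i=1: a=2 ⇒ p=41, q=2
i=2: a=1 ⇒ p=61, q=3
…
i=4: a=2 ⇒ p=997, q=49
…
i=6: a=1 ⇒ p=8444, q=415
i=7: a=2 ⇒ p=24335, q=1196
fundamental: x₁=24335, y₁=1196  (since 592192225 − 414·1430416 = 1)

24335 1196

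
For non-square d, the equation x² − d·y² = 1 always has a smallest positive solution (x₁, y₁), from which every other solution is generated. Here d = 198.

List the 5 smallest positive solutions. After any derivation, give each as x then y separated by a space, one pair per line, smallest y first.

√198 = [14; 14,28, …], period ℓ=2 (even) → k=1
i=0: a=14 ⇒ p=14, q=1
i=1: a=14 ⇒ p=197, q=14
→ (197, 14).  Check: 197²=38809, 198·14²=38808, difference 1.
n=2: (197,14)∘(197,14) = (197·197+198·14·14, 197·14+14·197) = (77617,5516)
n=3: (77617,5516)∘(197,14) = (197·77617+198·14·5516, 197·5516+14·77617) = (30580901,2173290)
n=4: (30580901,2173290)∘(197,14) = (197·30580901+198·14·2173290, 197·2173290+14·30580901) = (12048797377,856270744)
n=5: (12048797377,856270744)∘(197,14) = (197·12048797377+198·14·856270744, 197·856270744+14·12048797377) = (4747195585637,337368499846)

197 14
77617 5516
30580901 2173290
12048797377 856270744
4747195585637 337368499846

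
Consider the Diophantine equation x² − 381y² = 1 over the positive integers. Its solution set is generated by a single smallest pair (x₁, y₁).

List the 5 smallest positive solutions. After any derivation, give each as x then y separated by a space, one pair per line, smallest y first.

√381 = [19; 1,1,12,1,1,38, …], period ℓ=6 (even) → k=5
a_0=19:  p_0=19·1+0=19,  q_0=19·0+1=1
a_1=1:  p_1=1·19+1=20,  q_1=1·1+0=1
a_2=1:  p_2=1·20+19=39,  q_2=1·1+1=2
a_3=12:  p_3=12·39+20=488,  q_3=12·2+1=25
a_4=1:  p_4=1·488+39=527,  q_4=1·25+2=27
a_5=1:  p_5=1·527+488=1015,  q_5=1·27+25=52
→ (1015, 52).  Check: 1015²=1030225, 381·52²=1030224, difference 1.
(1015+52√381)^2 = 2060449 + 105560√381
(1015+52√381)^3 = 4182710455 + 214286748√381
(1015+52√381)^4 = 8490900163201 + 435001992880√381
(1015+52√381)^5 = 17236523148587575 + 883053831259652√381

1015 52
2060449 105560
4182710455 214286748
8490900163201 435001992880
17236523148587575 883053831259652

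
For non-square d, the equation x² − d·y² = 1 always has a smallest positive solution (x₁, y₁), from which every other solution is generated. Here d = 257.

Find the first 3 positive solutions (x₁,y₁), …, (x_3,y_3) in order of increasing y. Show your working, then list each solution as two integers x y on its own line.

√257 → a₀=16, period (32); ℓ=1 odd so k=1
i=0: a=16 ⇒ p=16, q=1
i=1: a=32 ⇒ p=513, q=32
(x₁, y₁) = (513, 32);  513² − 257·32² = 1 ✓
(513+32√257)^2 = 526337 + 32832√257
(513+32√257)^3 = 540021249 + 33685600√257

513 32
526337 32832
540021249 33685600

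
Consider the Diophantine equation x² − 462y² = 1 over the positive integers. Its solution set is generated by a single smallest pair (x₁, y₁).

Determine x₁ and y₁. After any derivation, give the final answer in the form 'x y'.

√462 → a₀=21, period (2,42); ℓ=2 even so k=1
a_0=21:  p_0=21·1+0=21,  q_0=21·0+1=1
a_1=2:  p_1=2·21+1=43,  q_1=2·1+0=2
→ (43, 2).  Check: 43²=1849, 462·2²=1848, difference 1.

43 2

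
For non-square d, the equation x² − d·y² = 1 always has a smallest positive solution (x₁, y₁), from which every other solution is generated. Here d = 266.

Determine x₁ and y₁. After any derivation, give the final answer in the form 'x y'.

[16; 3,4,3,32] for √266; ℓ=4 ⇒ convergent index 3
step 0: (16, 1)  from 16·(1,0) + (0,1)
step 1: (49, 3)  from 3·(16,1) + (1,0)
step 2: (212, 13)  from 4·(49,3) + (16,1)
step 3: (685, 42)  from 3·(212,13) + (49,3)
(x₁, y₁) = (685, 42);  685² − 266·42² = 1 ✓

685 42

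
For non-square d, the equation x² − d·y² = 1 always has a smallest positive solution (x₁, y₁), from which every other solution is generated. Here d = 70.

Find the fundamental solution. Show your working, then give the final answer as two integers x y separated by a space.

251 30

[8; 2,1,2,1,2,16] for √70; ℓ=6 ⇒ convergent index 5
i=0: a=8 ⇒ p=8, q=1
i=1: a=2 ⇒ p=17, q=2
i=2: a=1 ⇒ p=25, q=3
i=3: a=2 ⇒ p=67, q=8
i=4: a=1 ⇒ p=92, q=11
i=5: a=2 ⇒ p=251, q=30
→ (251, 30).  Check: 251²=63001, 70·30²=63000, difference 1.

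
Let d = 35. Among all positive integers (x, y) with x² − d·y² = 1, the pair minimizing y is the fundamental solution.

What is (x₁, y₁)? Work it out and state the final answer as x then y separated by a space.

6 1

√35 = [5; 1,10, …], period ℓ=2 (even) → k=1
step 0: (5, 1)  from 5·(1,0) + (0,1)
step 1: (6, 1)  from 1·(5,1) + (1,0)
(x₁, y₁) = (6, 1);  6² − 35·1² = 1 ✓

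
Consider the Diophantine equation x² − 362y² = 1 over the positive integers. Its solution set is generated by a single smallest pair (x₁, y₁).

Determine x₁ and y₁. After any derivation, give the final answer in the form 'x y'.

723 38

√362 → a₀=19, period (38); ℓ=1 odd so k=1
k=0  a_k=19  p_k/q_k = 19/1
k=1  a_k=38  p_k/q_k = 723/38
fundamental: x₁=723, y₁=38  (since 522729 − 362·1444 = 1)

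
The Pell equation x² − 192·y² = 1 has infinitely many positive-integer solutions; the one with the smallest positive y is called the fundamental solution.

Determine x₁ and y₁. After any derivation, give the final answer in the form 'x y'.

97 7

d=192: √d = [13; 1,5,1,26] (ℓ=4, even), read p_3/q_3
a_0=13:  p_0=13·1+0=13,  q_0=13·0+1=1
a_1=1:  p_1=1·13+1=14,  q_1=1·1+0=1
a_2=5:  p_2=5·14+13=83,  q_2=5·1+1=6
a_3=1:  p_3=1·83+14=97,  q_3=1·6+1=7
→ (97, 7).  Check: 97²=9409, 192·7²=9408, difference 1.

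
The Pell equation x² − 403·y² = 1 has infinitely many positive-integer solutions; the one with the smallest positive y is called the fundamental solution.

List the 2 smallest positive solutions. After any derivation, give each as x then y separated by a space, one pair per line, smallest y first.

669878 33369
897473069767 44706317964

√403 → a₀=20, period (13,2,1,3,1,3,1,2,13,40); ℓ=10 even so k=9
step 0: (20, 1)  from 20·(1,0) + (0,1)
step 1: (261, 13)  from 13·(20,1) + (1,0)
step 2: (542, 27)  from 2·(261,13) + (20,1)
…
step 4: (2951, 147)  from 3·(803,40) + (542,27)
…
step 6: (14213, 708)  from 3·(3754,187) + (2951,147)
…
step 8: (50147, 2498)  from 2·(17967,895) + (14213,708)
step 9: (669878, 33369)  from 13·(50147,2498) + (17967,895)
(x₁, y₁) = (669878, 33369);  669878² − 403·33369² = 1 ✓
(x_2, y_2) = (669878·669878 + 403·33369·33369, 669878·33369 + 33369·669878) = (897473069767, 44706317964)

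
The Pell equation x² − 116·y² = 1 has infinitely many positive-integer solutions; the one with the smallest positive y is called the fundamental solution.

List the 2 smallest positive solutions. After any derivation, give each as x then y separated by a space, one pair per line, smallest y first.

9801 910
192119201 17837820

√116 = [10; 1,3,2,1,4,1,2,3,1,20, …], period ℓ=10 (even) → k=9
a_0=10:  p_0=10·1+0=10,  q_0=10·0+1=1
…
a_2=3:  p_2=3·11+10=43,  q_2=3·1+1=4
…
a_6=1:  p_6=1·657+140=797,  q_6=1·61+13=74
a_7=2:  p_7=2·797+657=2251,  q_7=2·74+61=209
a_8=3:  p_8=3·2251+797=7550,  q_8=3·209+74=701
a_9=1:  p_9=1·7550+2251=9801,  q_9=1·701+209=910
(x₁, y₁) = (9801, 910);  9801² − 116·910² = 1 ✓
n=2: (9801,910)∘(9801,910) = (9801·9801+116·910·910, 9801·910+910·9801) = (192119201,17837820)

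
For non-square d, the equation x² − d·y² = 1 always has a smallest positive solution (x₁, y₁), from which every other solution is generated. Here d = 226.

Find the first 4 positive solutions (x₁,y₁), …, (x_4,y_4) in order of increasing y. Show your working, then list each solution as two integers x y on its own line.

√226 → a₀=15, period (30); ℓ=1 odd so k=1
step 0: (15, 1)  from 15·(1,0) + (0,1)
step 1: (451, 30)  from 30·(15,1) + (1,0)
→ (451, 30).  Check: 451²=203401, 226·30²=203400, difference 1.
k=2:  x_2 = 451·451+226·30·30 = 406801,  y_2 = 451·30+30·451 = 27060
k=3:  x_3 = 451·406801+226·30·27060 = 366934051,  y_3 = 451·27060+30·406801 = 24408090
k=4:  x_4 = 451·366934051+226·30·24408090 = 330974107201,  y_4 = 451·24408090+30·366934051 = 22016070120

451 30
406801 27060
366934051 24408090
330974107201 22016070120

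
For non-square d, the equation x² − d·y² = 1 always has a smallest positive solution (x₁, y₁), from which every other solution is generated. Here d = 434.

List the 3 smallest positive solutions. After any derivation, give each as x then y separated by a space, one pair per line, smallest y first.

√434 = [20; 1,4,1,40, …], period ℓ=4 (even) → k=3
k=0  a_k=20  p_k/q_k = 20/1
…
k=2  a_k=4  p_k/q_k = 104/5
k=3  a_k=1  p_k/q_k = 125/6
fundamental: x₁=125, y₁=6  (since 15625 − 434·36 = 1)
(125+6√434)^2 = 31249 + 1500√434
(125+6√434)^3 = 7812125 + 374994√434

125 6
31249 1500
7812125 374994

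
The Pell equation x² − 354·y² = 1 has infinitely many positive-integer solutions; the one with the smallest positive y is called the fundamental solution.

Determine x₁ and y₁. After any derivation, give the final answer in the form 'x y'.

d=354: √d = [18; 1,4,2,2,18,2,2,4,1,36] (ℓ=10, even), read p_9/q_9
a_0=18:  p_0=18·1+0=18,  q_0=18·0+1=1
a_1=1:  p_1=1·18+1=19,  q_1=1·1+0=1
a_2=4:  p_2=4·19+18=94,  q_2=4·1+1=5
a_3=2:  p_3=2·94+19=207,  q_3=2·5+1=11
a_4=2:  p_4=2·207+94=508,  q_4=2·11+5=27
…
a_6=2:  p_6=2·9351+508=19210,  q_6=2·497+27=1021
…
a_8=4:  p_8=4·47771+19210=210294,  q_8=4·2539+1021=11177
a_9=1:  p_9=1·210294+47771=258065,  q_9=1·11177+2539=13716
fundamental: x₁=258065, y₁=13716  (since 66597544225 − 354·188128656 = 1)

258065 13716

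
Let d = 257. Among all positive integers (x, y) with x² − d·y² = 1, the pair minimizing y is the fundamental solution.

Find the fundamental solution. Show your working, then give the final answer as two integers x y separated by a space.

[16; 32] for √257; ℓ=1 ⇒ convergent index 1
i=0: a=16 ⇒ p=16, q=1
i=1: a=32 ⇒ p=513, q=32
→ (513, 32).  Check: 513²=263169, 257·32²=263168, difference 1.

513 32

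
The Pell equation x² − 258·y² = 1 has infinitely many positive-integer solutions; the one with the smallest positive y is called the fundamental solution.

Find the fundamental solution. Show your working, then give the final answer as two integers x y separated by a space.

√258 → a₀=16, period (16,32); ℓ=2 even so k=1
a_0=16:  p_0=16·1+0=16,  q_0=16·0+1=1
a_1=16:  p_1=16·16+1=257,  q_1=16·1+0=16
(x₁, y₁) = (257, 16);  257² − 258·16² = 1 ✓

257 16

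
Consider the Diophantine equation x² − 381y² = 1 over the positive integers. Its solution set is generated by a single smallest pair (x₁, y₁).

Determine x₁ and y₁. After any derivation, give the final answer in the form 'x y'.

1015 52

[19; 1,1,12,1,1,38] for √381; ℓ=6 ⇒ convergent index 5
step 0: (19, 1)  from 19·(1,0) + (0,1)
step 1: (20, 1)  from 1·(19,1) + (1,0)
step 2: (39, 2)  from 1·(20,1) + (19,1)
…
step 4: (527, 27)  from 1·(488,25) + (39,2)
step 5: (1015, 52)  from 1·(527,27) + (488,25)
fundamental: x₁=1015, y₁=52  (since 1030225 − 381·2704 = 1)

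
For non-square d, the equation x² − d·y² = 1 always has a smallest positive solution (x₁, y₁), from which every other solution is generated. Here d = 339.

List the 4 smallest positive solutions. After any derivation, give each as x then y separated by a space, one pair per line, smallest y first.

97970 5321
19196241799 1042596740
3761311617998090 204286405230279
736991398411349512801 40027878239778270520

d=339: √d = [18; 2,2,2,1,17,1,2,2,2,36] (ℓ=10, even), read p_9/q_9
i=0: a=18 ⇒ p=18, q=1
…
i=4: a=1 ⇒ p=313, q=17
…
i=8: a=2 ⇒ p=40359, q=2192
i=9: a=2 ⇒ p=97970, q=5321
fundamental: x₁=97970, y₁=5321  (since 9598120900 − 339·28313041 = 1)
n=2: (97970,5321)∘(97970,5321) = (97970·97970+339·5321·5321, 97970·5321+5321·97970) = (19196241799,1042596740)
n=3: (19196241799,1042596740)∘(97970,5321) = (97970·19196241799+339·5321·1042596740, 97970·1042596740+5321·19196241799) = (3761311617998090,204286405230279)
n=4: (3761311617998090,204286405230279)∘(97970,5321) = (97970·3761311617998090+339·5321·204286405230279, 97970·204286405230279+5321·3761311617998090) = (736991398411349512801,40027878239778270520)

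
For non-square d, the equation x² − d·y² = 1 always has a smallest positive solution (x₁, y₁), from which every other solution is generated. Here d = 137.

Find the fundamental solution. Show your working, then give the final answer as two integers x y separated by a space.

d=137: √d = [11; 1,2,2,1,1,2,2,1,22] (ℓ=9, odd), read p_17/q_17
i=0: a=11 ⇒ p=11, q=1
…
i=3: a=2 ⇒ p=82, q=7
i=4: a=1 ⇒ p=117, q=10
i=5: a=1 ⇒ p=199, q=17
i=6: a=2 ⇒ p=515, q=44
…
i=12: a=2 ⇒ p=285899, q=24426
i=13: a=1 ⇒ p=408178, q=34873
i=14: a=1 ⇒ p=694077, q=59299
…
i=16: a=2 ⇒ p=4286741, q=366241
i=17: a=1 ⇒ p=6083073, q=519712
(x₁, y₁) = (6083073, 519712);  6083073² − 137·519712² = 1 ✓

6083073 519712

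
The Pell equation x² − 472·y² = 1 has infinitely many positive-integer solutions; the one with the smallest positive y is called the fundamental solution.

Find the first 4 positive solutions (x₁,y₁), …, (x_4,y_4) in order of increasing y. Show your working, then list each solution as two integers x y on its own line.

306917 14127
188396089777 8671632918
115643925371868101 5322943120573485
70986173286526887819457 3267403467465432958572

√472 = [21; 1,2,1,1,1,…,2,1,42, …], period ℓ=14 (even) → k=13
k=0  a_k=21  p_k/q_k = 21/1
k=1  a_k=1  p_k/q_k = 22/1
k=2  a_k=2  p_k/q_k = 65/3
k=3  a_k=1  p_k/q_k = 87/4
k=4  a_k=1  p_k/q_k = 152/7
k=5  a_k=1  p_k/q_k = 239/11
k=6  a_k=4  p_k/q_k = 1108/51
k=7  a_k=5  p_k/q_k = 5779/266
…
k=11  a_k=1  p_k/q_k = 84230/3877
k=12  a_k=2  p_k/q_k = 222687/10250
k=13  a_k=1  p_k/q_k = 306917/14127
→ (306917, 14127).  Check: 306917²=94198044889, 472·14127²=94198044888, difference 1.
k=2:  x_2 = 306917·306917+472·14127·14127 = 188396089777,  y_2 = 306917·14127+14127·306917 = 8671632918
k=3:  x_3 = 306917·188396089777+472·14127·8671632918 = 115643925371868101,  y_3 = 306917·8671632918+14127·188396089777 = 5322943120573485
k=4:  x_4 = 306917·115643925371868101+472·14127·5322943120573485 = 70986173286526887819457,  y_4 = 306917·5322943120573485+14127·115643925371868101 = 3267403467465432958572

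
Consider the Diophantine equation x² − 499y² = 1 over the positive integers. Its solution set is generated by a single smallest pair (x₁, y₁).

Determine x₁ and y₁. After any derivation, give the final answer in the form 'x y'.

4490 201

√499 → a₀=22, period (2,1,21,1,2,44); ℓ=6 even so k=5
k=0  a_k=22  p_k/q_k = 22/1
k=1  a_k=2  p_k/q_k = 45/2
…
k=4  a_k=1  p_k/q_k = 1519/68
k=5  a_k=2  p_k/q_k = 4490/201
→ (4490, 201).  Check: 4490²=20160100, 499·201²=20160099, difference 1.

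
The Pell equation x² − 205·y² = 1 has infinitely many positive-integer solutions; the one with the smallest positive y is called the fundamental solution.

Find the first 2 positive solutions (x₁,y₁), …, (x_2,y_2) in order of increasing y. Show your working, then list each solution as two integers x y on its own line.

39689 2772
3150433441 220035816

√205 → a₀=14, period (3,6,1,4,1,6,3,28); ℓ=8 even so k=7
step 0: (14, 1)  from 14·(1,0) + (0,1)
…
step 4: (1532, 107)  from 4·(315,22) + (272,19)
…
step 6: (12614, 881)  from 6·(1847,129) + (1532,107)
step 7: (39689, 2772)  from 3·(12614,881) + (1847,129)
fundamental: x₁=39689, y₁=2772  (since 1575216721 − 205·7683984 = 1)
(x_2, y_2) = (39689·39689 + 205·2772·2772, 39689·2772 + 2772·39689) = (3150433441, 220035816)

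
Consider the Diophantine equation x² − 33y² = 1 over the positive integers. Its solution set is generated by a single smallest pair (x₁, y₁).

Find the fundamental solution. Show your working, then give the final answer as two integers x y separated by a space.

23 4

[5; 1,2,1,10] for √33; ℓ=4 ⇒ convergent index 3
a_0=5:  p_0=5·1+0=5,  q_0=5·0+1=1
…
a_2=2:  p_2=2·6+5=17,  q_2=2·1+1=3
a_3=1:  p_3=1·17+6=23,  q_3=1·3+1=4
→ (23, 4).  Check: 23²=529, 33·4²=528, difference 1.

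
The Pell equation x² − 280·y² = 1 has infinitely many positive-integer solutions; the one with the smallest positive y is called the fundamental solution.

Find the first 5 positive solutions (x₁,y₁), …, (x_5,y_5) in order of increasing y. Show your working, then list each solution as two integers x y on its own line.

d=280: √d = [16; 1,2,1,2,1,32] (ℓ=6, even), read p_5/q_5
step 0: (16, 1)  from 16·(1,0) + (0,1)
step 1: (17, 1)  from 1·(16,1) + (1,0)
…
step 3: (67, 4)  from 1·(50,3) + (17,1)
step 4: (184, 11)  from 2·(67,4) + (50,3)
step 5: (251, 15)  from 1·(184,11) + (67,4)
→ (251, 15).  Check: 251²=63001, 280·15²=63000, difference 1.
(x_2, y_2) = (251·251 + 280·15·15, 251·15 + 15·251) = (126001, 7530)
(x_3, y_3) = (251·126001 + 280·15·7530, 251·7530 + 15·126001) = (63252251, 3780045)
(x_4, y_4) = (251·63252251 + 280·15·3780045, 251·3780045 + 15·63252251) = (31752504001, 1897575060)
(x_5, y_5) = (251·31752504001 + 280·15·1897575060, 251·1897575060 + 15·31752504001) = (15939693756251, 952578900075)

251 15
126001 7530
63252251 3780045
31752504001 1897575060
15939693756251 952578900075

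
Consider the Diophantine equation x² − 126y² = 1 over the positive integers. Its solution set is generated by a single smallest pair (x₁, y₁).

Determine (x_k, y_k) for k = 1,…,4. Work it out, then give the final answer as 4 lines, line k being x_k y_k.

449 40
403201 35920
362074049 32256120
325142092801 28965959840

d=126: √d = [11; 4,2,4,22] (ℓ=4, even), read p_3/q_3
i=0: a=11 ⇒ p=11, q=1
…
i=2: a=2 ⇒ p=101, q=9
i=3: a=4 ⇒ p=449, q=40
(x₁, y₁) = (449, 40);  449² − 126·40² = 1 ✓
(449+40√126)^2 = 403201 + 35920√126
(449+40√126)^3 = 362074049 + 32256120√126
(449+40√126)^4 = 325142092801 + 28965959840√126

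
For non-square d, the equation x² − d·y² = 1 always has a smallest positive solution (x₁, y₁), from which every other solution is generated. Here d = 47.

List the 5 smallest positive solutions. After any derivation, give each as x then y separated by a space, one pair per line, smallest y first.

[6; 1,5,1,12] for √47; ℓ=4 ⇒ convergent index 3
k=0  a_k=6  p_k/q_k = 6/1
k=1  a_k=1  p_k/q_k = 7/1
k=2  a_k=5  p_k/q_k = 41/6
k=3  a_k=1  p_k/q_k = 48/7
(x₁, y₁) = (48, 7);  48² − 47·7² = 1 ✓
(48+7√47)^2 = 4607 + 672√47
(48+7√47)^3 = 442224 + 64505√47
(48+7√47)^4 = 42448897 + 6191808√47
(48+7√47)^5 = 4074651888 + 594349063√47

48 7
4607 672
442224 64505
42448897 6191808
4074651888 594349063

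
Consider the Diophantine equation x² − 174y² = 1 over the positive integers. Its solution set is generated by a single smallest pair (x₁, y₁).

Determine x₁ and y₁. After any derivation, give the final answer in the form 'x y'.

1451 110

d=174: √d = [13; 5,4,5,26] (ℓ=4, even), read p_3/q_3
i=0: a=13 ⇒ p=13, q=1
…
i=2: a=4 ⇒ p=277, q=21
i=3: a=5 ⇒ p=1451, q=110
→ (1451, 110).  Check: 1451²=2105401, 174·110²=2105400, difference 1.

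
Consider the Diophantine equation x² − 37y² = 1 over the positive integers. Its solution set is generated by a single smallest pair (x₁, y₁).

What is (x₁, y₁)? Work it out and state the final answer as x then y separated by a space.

d=37: √d = [6; 12] (ℓ=1, odd), read p_1/q_1
k=0  a_k=6  p_k/q_k = 6/1
k=1  a_k=12  p_k/q_k = 73/12
→ (73, 12).  Check: 73²=5329, 37·12²=5328, difference 1.

73 12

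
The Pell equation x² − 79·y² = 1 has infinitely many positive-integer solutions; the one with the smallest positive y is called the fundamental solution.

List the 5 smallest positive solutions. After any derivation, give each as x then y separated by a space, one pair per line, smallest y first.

[8; 1,7,1,16] for √79; ℓ=4 ⇒ convergent index 3
i=0: a=8 ⇒ p=8, q=1
…
i=2: a=7 ⇒ p=71, q=8
i=3: a=1 ⇒ p=80, q=9
→ (80, 9).  Check: 80²=6400, 79·9²=6399, difference 1.
(x_2, y_2) = (80·80 + 79·9·9, 80·9 + 9·80) = (12799, 1440)
(x_3, y_3) = (80·12799 + 79·9·1440, 80·1440 + 9·12799) = (2047760, 230391)
(x_4, y_4) = (80·2047760 + 79·9·230391, 80·230391 + 9·2047760) = (327628801, 36861120)
(x_5, y_5) = (80·327628801 + 79·9·36861120, 80·36861120 + 9·327628801) = (52418560400, 5897548809)

80 9
12799 1440
2047760 230391
327628801 36861120
52418560400 5897548809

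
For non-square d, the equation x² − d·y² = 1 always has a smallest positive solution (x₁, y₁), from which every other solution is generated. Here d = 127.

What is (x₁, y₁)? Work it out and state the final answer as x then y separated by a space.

√127 → a₀=11, period (3,1,2,2,7,11,7,2,2,1,3,22); ℓ=12 even so k=11
i=0: a=11 ⇒ p=11, q=1
i=1: a=3 ⇒ p=34, q=3
i=2: a=1 ⇒ p=45, q=4
i=3: a=2 ⇒ p=124, q=11
…
i=5: a=7 ⇒ p=2175, q=193
i=6: a=11 ⇒ p=24218, q=2149
…
i=8: a=2 ⇒ p=367620, q=32621
i=9: a=2 ⇒ p=906941, q=80478
i=10: a=1 ⇒ p=1274561, q=113099
i=11: a=3 ⇒ p=4730624, q=419775
fundamental: x₁=4730624, y₁=419775  (since 22378803429376 − 127·176211050625 = 1)

4730624 419775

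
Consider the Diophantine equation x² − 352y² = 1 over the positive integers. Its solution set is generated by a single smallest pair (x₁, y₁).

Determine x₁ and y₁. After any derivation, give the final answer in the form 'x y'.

77617 4137

[18; 1,3,5,9,5,3,1,36] for √352; ℓ=8 ⇒ convergent index 7
a_0=18:  p_0=18·1+0=18,  q_0=18·0+1=1
…
a_5=5:  p_5=5·3621+394=18499,  q_5=5·193+21=986
a_6=3:  p_6=3·18499+3621=59118,  q_6=3·986+193=3151
a_7=1:  p_7=1·59118+18499=77617,  q_7=1·3151+986=4137
fundamental: x₁=77617, y₁=4137  (since 6024398689 − 352·17114769 = 1)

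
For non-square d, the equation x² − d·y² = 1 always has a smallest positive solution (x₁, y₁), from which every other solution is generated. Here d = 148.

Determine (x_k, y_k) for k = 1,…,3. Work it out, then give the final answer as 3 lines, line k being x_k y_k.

73 6
10657 876
1555849 127890

√148 = [12; 6,24, …], period ℓ=2 (even) → k=1
i=0: a=12 ⇒ p=12, q=1
i=1: a=6 ⇒ p=73, q=6
→ (73, 6).  Check: 73²=5329, 148·6²=5328, difference 1.
(x_2, y_2) = (73·73 + 148·6·6, 73·6 + 6·73) = (10657, 876)
(x_3, y_3) = (73·10657 + 148·6·876, 73·876 + 6·10657) = (1555849, 127890)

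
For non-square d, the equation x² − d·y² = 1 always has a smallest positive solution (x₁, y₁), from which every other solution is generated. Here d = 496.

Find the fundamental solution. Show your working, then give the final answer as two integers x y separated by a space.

√496 → a₀=22, period (3,1,2,4,1,…,1,3,44); ℓ=16 even so k=15
a_0=22:  p_0=22·1+0=22,  q_0=22·0+1=1
a_1=3:  p_1=3·22+1=67,  q_1=3·1+0=3
a_2=1:  p_2=1·67+22=89,  q_2=1·3+1=4
…
a_4=4:  p_4=4·245+89=1069,  q_4=4·11+4=48
a_5=1:  p_5=1·1069+245=1314,  q_5=1·48+11=59
a_6=1:  p_6=1·1314+1069=2383,  q_6=1·59+48=107
a_7=2:  p_7=2·2383+1314=6080,  q_7=2·107+59=273
a_8=2:  p_8=2·6080+2383=14543,  q_8=2·273+107=653
a_9=2:  p_9=2·14543+6080=35166,  q_9=2·653+273=1579
…
a_11=1:  p_11=1·49709+35166=84875,  q_11=1·2232+1579=3811
a_12=4:  p_12=4·84875+49709=389209,  q_12=4·3811+2232=17476
a_13=2:  p_13=2·389209+84875=863293,  q_13=2·17476+3811=38763
a_14=1:  p_14=1·863293+389209=1252502,  q_14=1·38763+17476=56239
a_15=3:  p_15=3·1252502+863293=4620799,  q_15=3·56239+38763=207480
→ (4620799, 207480).  Check: 4620799²=21351783398401, 496·207480²=21351783398400, difference 1.

4620799 207480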